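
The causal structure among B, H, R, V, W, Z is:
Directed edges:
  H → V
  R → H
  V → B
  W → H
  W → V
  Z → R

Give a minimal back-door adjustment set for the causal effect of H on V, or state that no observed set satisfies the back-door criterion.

H→V: minimal back-door set {W}.

desc(H)\{H}={B,V}; candidates ⊆ {R,W,Z}.
size 0: {}; under {} H still reaches {B,R,V,W,Z} ∋ V.
{W}: H⊥V given {W} in G with H→· removed — back-door holds.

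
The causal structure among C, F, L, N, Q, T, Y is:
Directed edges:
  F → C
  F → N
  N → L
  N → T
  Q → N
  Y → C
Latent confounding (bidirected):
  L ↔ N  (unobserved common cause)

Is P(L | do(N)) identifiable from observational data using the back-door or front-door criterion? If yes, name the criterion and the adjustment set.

P(L|do(N)): not identifiable (no BD/FD set).

desc(N)\{N}={L,T}; candidates ⊆ {C,F,Q,Y}.
N↔L: latent back-door arc(s) into N.
size 0: {}; under {} N still reaches {C,F,L,Q} ∋ L.
size 1: {C}, {F}, {Q} …(+1); under {C} N still reaches {F,L,Q,Y} ∋ L.
size 2: {C,F}, {C,Q}, {C,Y} …(+3); under {C,F} N still reaches {L,Q} ∋ L.
N↔L cannot be blocked by any observed set — no back-door set.
No mediator lies on a directed N→…→L path.
Neither criterion identifies P(L|do(N)) in this graph.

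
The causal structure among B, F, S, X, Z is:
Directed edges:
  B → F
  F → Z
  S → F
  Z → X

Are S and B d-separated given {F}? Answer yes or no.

Bayes-Ball from S | {F} reaches {B}.
B ∈ reach(S|{F}) ⇒ S ⊥̸ B | {F}.

No — S and B are d-connected given {F}.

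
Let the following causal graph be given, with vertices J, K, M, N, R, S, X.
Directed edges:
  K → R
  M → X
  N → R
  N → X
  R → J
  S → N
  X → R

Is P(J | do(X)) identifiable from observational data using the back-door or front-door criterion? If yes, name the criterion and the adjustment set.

P(J|do(X)): backdoor, adjust for {N}.

desc(X)\{X}={J,R}; candidates ⊆ {K,M,N,S}.
size 0: {}; under {} X still reaches {J,M,N,R,S} ∋ J.
{N}: X⊥J given {N} in G with X→· removed — back-door holds.
P(J|do(X)) = Σ_{N} P(J|X,N)·P(N).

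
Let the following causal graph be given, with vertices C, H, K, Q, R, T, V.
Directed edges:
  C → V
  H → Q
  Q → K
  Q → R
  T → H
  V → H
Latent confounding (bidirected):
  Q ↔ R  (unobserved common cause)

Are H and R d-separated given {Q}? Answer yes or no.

Bayes-Ball from H | {Q} reaches {C,R,T,V}.
R ∈ reach(H|{Q}) ⇒ H ⊥̸ R | {Q}.

No — H and R are d-connected given {Q}.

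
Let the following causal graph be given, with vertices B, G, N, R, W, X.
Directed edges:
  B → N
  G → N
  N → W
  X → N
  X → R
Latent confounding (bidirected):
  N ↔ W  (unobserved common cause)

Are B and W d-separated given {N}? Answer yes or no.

No — B and W are d-connected given {N}.

Bayes-Ball from B | {N} reaches {G,R,W,X}.
W ∈ reach(B|{N}) ⇒ B ⊥̸ W | {N}.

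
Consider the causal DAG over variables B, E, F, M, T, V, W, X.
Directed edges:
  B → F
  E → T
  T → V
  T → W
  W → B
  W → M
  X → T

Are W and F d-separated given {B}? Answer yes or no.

Bayes-Ball from W | {B} reaches {E,M,T,V,X}.
F ∉ reach(W|{B}) ⇒ W ⊥ F | {B}.

Yes — W ⊥ F | {B}.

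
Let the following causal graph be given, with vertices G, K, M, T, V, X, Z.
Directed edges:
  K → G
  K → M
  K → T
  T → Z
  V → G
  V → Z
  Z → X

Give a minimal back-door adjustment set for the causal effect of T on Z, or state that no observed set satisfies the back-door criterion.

desc(T)\{T}={X,Z}; candidates ⊆ {G,K,M,V}.
∅: T⊥Z given ∅ in G with T→· removed — back-door holds.

T→Z: minimal back-door set ∅.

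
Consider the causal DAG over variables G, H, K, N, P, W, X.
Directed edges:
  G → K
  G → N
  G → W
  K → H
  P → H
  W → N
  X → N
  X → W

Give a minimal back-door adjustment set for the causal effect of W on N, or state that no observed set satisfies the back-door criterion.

desc(W)\{W}={N}; candidates ⊆ {G,H,K,P,X}.
size 0: {}; under {} W still reaches {G,H,K,N,X} ∋ N.
size 1: {G}, {H}, {K} …(+2); under {G} W still reaches {N,X} ∋ N.
{G,X}: W⊥N given {G,X} in G with W→· removed — back-door holds.

W→N: minimal back-door set {G, X}.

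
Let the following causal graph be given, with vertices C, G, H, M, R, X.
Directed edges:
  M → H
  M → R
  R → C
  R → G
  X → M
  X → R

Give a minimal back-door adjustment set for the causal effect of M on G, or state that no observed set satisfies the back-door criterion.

desc(M)\{M}={C,G,H,R}; candidates ⊆ {X}.
size 0: {}; under {} M still reaches {C,G,R,X} ∋ G.
{X}: M⊥G given {X} in G with M→· removed — back-door holds.

M→G: minimal back-door set {X}.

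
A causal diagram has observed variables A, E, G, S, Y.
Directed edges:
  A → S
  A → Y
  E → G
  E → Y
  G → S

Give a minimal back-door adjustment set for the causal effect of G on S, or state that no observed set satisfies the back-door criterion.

G→S: minimal back-door set ∅.

desc(G)\{G}={S}; candidates ⊆ {A,E,Y}.
∅: G⊥S given ∅ in G with G→· removed — back-door holds.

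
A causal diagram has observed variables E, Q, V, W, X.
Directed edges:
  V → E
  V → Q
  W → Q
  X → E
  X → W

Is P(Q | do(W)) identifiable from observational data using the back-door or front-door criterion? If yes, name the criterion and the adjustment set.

P(Q|do(W)): backdoor, adjust for ∅.

desc(W)\{W}={Q}; candidates ⊆ {E,V,X}.
∅: W⊥Q given ∅ in G with W→· removed — back-door holds.
P(Q|do(W)) = P(Q|W) — no adjustment needed.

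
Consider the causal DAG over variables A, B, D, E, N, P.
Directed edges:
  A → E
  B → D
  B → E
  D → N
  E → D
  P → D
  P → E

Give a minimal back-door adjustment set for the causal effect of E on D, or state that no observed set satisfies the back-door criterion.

E→D: minimal back-door set {B, P}.

desc(E)\{E}={D,N}; candidates ⊆ {A,B,P}.
size 0: {}; under {} E still reaches {A,B,D,N,P} ∋ D.
size 1: {A}, {B}, {P}; under {A} E still reaches {B,D,N,P} ∋ D.
{B,P}: E⊥D given {B,P} in G with E→· removed — back-door holds.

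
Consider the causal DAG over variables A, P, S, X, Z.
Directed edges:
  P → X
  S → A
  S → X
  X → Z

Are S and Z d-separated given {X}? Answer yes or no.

Yes — S ⊥ Z | {X}.

Bayes-Ball from S | {X} reaches {A,P}.
Z ∉ reach(S|{X}) ⇒ S ⊥ Z | {X}.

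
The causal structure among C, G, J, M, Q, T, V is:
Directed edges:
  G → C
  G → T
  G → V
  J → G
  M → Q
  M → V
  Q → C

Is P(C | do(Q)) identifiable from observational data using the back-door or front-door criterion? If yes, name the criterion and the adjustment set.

desc(Q)\{Q}={C}; candidates ⊆ {G,J,M,T,V}.
∅: Q⊥C given ∅ in G with Q→· removed — back-door holds.
P(C|do(Q)) = P(C|Q) — no adjustment needed.

P(C|do(Q)): backdoor, adjust for ∅.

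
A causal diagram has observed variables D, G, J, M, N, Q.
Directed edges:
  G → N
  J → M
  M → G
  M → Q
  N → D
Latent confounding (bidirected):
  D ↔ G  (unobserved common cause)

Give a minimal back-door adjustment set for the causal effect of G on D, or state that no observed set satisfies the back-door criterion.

desc(G)\{G}={D,N}; candidates ⊆ {J,M,Q}.
G↔D: latent back-door arc(s) into G.
size 0: {}; under {} G still reaches {D,J,M,Q} ∋ D.
size 1: {J}, {M}, {Q}; under {J} G still reaches {D,M,Q} ∋ D.
size 2: {J,M}, {J,Q}, {M,Q}; under {J,M} G still reaches {D} ∋ D.
G↔D cannot be blocked by any observed set — no back-door set.

G→D: no observed back-door set.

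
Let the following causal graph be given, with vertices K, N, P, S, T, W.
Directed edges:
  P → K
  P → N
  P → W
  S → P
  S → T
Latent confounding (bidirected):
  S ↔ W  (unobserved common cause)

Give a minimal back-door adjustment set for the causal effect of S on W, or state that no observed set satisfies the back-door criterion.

desc(S)\{S}={K,N,P,T,W}; candidates ⊆ {—}.
S↔W: latent back-door arc(s) into S.
size 0: {}; under {} S still reaches {W} ∋ W.
S↔W cannot be blocked by any observed set — no back-door set.

S→W: no observed back-door set.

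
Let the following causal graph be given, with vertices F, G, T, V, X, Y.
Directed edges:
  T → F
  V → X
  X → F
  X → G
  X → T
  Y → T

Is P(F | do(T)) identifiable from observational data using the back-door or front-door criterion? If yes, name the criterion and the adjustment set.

desc(T)\{T}={F}; candidates ⊆ {G,V,X,Y}.
size 0: {}; under {} T still reaches {F,G,V,X,Y} ∋ F.
{X}: T⊥F given {X} in G with T→· removed — back-door holds.
P(F|do(T)) = Σ_{X} P(F|T,X)·P(X).

P(F|do(T)): backdoor, adjust for {X}.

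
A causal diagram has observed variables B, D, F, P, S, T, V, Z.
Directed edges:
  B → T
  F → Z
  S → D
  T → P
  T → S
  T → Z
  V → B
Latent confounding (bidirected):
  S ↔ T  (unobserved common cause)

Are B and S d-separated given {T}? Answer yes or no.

No — B and S are d-connected given {T}.

Bayes-Ball from B | {T} reaches {D,S,V}.
S ∈ reach(B|{T}) ⇒ B ⊥̸ S | {T}.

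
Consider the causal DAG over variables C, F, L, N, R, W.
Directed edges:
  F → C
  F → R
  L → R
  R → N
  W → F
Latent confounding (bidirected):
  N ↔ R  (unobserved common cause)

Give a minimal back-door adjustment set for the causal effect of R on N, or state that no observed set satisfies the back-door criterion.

desc(R)\{R}={N}; candidates ⊆ {C,F,L,W}.
R↔N: latent back-door arc(s) into R.
size 0: {}; under {} R still reaches {C,F,L,N,W} ∋ N.
size 1: {C}, {F}, {L} …(+1); under {C} R still reaches {F,L,N,W} ∋ N.
size 2: {C,F}, {C,L}, {C,W} …(+3); under {C,F} R still reaches {L,N} ∋ N.
R↔N cannot be blocked by any observed set — no back-door set.

R→N: no observed back-door set.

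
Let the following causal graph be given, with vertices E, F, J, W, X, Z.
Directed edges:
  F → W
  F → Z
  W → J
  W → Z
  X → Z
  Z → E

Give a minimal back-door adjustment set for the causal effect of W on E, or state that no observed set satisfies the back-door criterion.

desc(W)\{W}={E,J,Z}; candidates ⊆ {F,X}.
size 0: {}; under {} W still reaches {E,F,Z} ∋ E.
{F}: W⊥E given {F} in G with W→· removed — back-door holds.

W→E: minimal back-door set {F}.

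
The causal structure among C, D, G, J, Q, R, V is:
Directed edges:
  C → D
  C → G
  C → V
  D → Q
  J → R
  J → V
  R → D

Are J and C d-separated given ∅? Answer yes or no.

Bayes-Ball from J | ∅ reaches {D,Q,R,V}.
C ∉ reach(J|∅) ⇒ J ⊥ C | ∅.

Yes — J ⊥ C | ∅.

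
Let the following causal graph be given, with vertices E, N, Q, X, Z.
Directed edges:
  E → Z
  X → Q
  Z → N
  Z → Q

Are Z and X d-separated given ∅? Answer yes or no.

Bayes-Ball from Z | ∅ reaches {E,N,Q}.
X ∉ reach(Z|∅) ⇒ Z ⊥ X | ∅.

Yes — Z ⊥ X | ∅.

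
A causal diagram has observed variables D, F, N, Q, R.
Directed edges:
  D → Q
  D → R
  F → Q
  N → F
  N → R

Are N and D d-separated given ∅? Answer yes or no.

Yes — N ⊥ D | ∅.

Bayes-Ball from N | ∅ reaches {F,Q,R}.
D ∉ reach(N|∅) ⇒ N ⊥ D | ∅.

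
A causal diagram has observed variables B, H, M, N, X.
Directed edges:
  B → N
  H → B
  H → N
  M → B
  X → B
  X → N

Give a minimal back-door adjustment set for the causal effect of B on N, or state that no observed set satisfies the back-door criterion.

B→N: minimal back-door set {H, X}.

desc(B)\{B}={N}; candidates ⊆ {H,M,X}.
size 0: {}; under {} B still reaches {H,M,N,X} ∋ N.
size 1: {H}, {M}, {X}; under {H} B still reaches {M,N,X} ∋ N.
{H,X}: B⊥N given {H,X} in G with B→· removed — back-door holds.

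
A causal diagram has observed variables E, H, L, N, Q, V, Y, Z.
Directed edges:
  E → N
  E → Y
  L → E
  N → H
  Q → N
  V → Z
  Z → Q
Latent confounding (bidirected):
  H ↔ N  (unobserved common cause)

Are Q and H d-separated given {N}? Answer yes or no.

No — Q and H are d-connected given {N}.

Bayes-Ball from Q | {N} reaches {E,H,L,V,Y,Z}.
H ∈ reach(Q|{N}) ⇒ Q ⊥̸ H | {N}.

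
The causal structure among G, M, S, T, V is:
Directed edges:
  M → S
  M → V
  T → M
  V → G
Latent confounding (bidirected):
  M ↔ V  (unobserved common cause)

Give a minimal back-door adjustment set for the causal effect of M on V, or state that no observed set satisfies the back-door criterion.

desc(M)\{M}={G,S,V}; candidates ⊆ {T}.
M↔V: latent back-door arc(s) into M.
size 0: {}; under {} M still reaches {G,T,V} ∋ V.
size 1: {T}; under {T} M still reaches {G,V} ∋ V.
M↔V cannot be blocked by any observed set — no back-door set.

M→V: no observed back-door set.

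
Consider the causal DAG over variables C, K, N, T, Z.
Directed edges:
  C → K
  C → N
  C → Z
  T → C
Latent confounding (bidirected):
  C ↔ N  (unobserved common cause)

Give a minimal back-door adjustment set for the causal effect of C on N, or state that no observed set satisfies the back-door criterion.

C→N: no observed back-door set.

desc(C)\{C}={K,N,Z}; candidates ⊆ {T}.
C↔N: latent back-door arc(s) into C.
size 0: {}; under {} C still reaches {N,T} ∋ N.
size 1: {T}; under {T} C still reaches {N} ∋ N.
C↔N cannot be blocked by any observed set — no back-door set.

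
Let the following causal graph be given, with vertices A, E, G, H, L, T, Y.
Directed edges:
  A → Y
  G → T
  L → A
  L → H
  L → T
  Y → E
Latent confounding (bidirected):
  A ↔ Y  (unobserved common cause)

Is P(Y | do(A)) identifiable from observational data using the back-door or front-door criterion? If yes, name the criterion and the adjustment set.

P(Y|do(A)): not identifiable (no BD/FD set).

desc(A)\{A}={E,Y}; candidates ⊆ {G,H,L,T}.
A↔Y: latent back-door arc(s) into A.
size 0: {}; under {} A still reaches {E,H,L,T,Y} ∋ Y.
size 1: {G}, {H}, {L} …(+1); under {G} A still reaches {E,H,L,T,Y} ∋ Y.
size 2: {G,H}, {G,L}, {G,T} …(+3); under {G,H} A still reaches {E,L,T,Y} ∋ Y.
A↔Y cannot be blocked by any observed set — no back-door set.
No mediator lies on a directed A→…→Y path.
Neither criterion identifies P(Y|do(A)) in this graph.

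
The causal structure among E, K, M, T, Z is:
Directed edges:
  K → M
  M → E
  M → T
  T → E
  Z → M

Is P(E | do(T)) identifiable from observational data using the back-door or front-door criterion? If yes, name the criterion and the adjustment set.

P(E|do(T)): backdoor, adjust for {M}.

desc(T)\{T}={E}; candidates ⊆ {K,M,Z}.
size 0: {}; under {} T still reaches {E,K,M,Z} ∋ E.
{M}: T⊥E given {M} in G with T→· removed — back-door holds.
P(E|do(T)) = Σ_{M} P(E|T,M)·P(M).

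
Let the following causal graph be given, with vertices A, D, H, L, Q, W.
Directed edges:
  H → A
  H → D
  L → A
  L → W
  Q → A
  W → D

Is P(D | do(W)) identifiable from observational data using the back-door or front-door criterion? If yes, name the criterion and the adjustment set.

desc(W)\{W}={D}; candidates ⊆ {A,H,L,Q}.
∅: W⊥D given ∅ in G with W→· removed — back-door holds.
P(D|do(W)) = P(D|W) — no adjustment needed.

P(D|do(W)): backdoor, adjust for ∅.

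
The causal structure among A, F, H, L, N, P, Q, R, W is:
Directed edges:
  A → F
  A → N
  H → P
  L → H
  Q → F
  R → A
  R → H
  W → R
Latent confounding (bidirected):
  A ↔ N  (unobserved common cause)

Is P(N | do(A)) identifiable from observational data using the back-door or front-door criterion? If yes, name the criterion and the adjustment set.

P(N|do(A)): not identifiable (no BD/FD set).

desc(A)\{A}={F,N}; candidates ⊆ {H,L,P,Q,R,W}.
A↔N: latent back-door arc(s) into A.
size 0: {}; under {} A still reaches {H,N,P,R,W} ∋ N.
size 1: {H}, {L}, {P} …(+3); under {H} A still reaches {L,N,R,W} ∋ N.
size 2: {H,L}, {H,P}, {H,Q} …(+12); under {H,L} A still reaches {N,R,W} ∋ N.
A↔N cannot be blocked by any observed set — no back-door set.
No mediator lies on a directed A→…→N path.
Neither criterion identifies P(N|do(A)) in this graph.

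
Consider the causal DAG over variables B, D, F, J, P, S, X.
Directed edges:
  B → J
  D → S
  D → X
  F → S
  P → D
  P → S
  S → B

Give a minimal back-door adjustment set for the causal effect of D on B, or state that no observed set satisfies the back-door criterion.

D→B: minimal back-door set {P}.

desc(D)\{D}={B,J,S,X}; candidates ⊆ {F,P}.
size 0: {}; under {} D still reaches {B,J,P,S} ∋ B.
{P}: D⊥B given {P} in G with D→· removed — back-door holds.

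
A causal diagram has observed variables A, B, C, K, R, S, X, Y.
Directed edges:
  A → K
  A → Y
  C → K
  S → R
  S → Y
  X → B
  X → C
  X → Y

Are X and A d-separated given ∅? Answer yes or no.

Bayes-Ball from X | ∅ reaches {B,C,K,Y}.
A ∉ reach(X|∅) ⇒ X ⊥ A | ∅.

Yes — X ⊥ A | ∅.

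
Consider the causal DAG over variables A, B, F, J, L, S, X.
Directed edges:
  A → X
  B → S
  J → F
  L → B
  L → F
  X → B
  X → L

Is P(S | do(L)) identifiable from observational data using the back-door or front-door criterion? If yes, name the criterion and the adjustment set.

P(S|do(L)): backdoor, adjust for {X}.

desc(L)\{L}={B,F,S}; candidates ⊆ {A,J,X}.
size 0: {}; under {} L still reaches {A,B,S,X} ∋ S.
{X}: L⊥S given {X} in G with L→· removed — back-door holds.
P(S|do(L)) = Σ_{X} P(S|L,X)·P(X).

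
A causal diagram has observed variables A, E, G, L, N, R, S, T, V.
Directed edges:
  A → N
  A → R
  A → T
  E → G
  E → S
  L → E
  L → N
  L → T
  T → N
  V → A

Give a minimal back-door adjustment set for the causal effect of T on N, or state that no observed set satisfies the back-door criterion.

desc(T)\{T}={N}; candidates ⊆ {A,E,G,L,R,S,V}.
size 0: {}; under {} T still reaches {A,E,G,L,N,R,S,V} ∋ N.
size 1: {A}, {E}, {G} …(+4); under {A} T still reaches {E,G,L,N,S} ∋ N.
{A,L}: T⊥N given {A,L} in G with T→· removed — back-door holds.

T→N: minimal back-door set {A, L}.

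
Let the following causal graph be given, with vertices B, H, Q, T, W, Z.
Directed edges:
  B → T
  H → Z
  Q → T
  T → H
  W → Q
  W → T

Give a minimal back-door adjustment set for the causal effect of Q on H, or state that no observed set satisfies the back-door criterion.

Q→H: minimal back-door set {W}.

desc(Q)\{Q}={H,T,Z}; candidates ⊆ {B,W}.
size 0: {}; under {} Q still reaches {H,T,W,Z} ∋ H.
{W}: Q⊥H given {W} in G with Q→· removed — back-door holds.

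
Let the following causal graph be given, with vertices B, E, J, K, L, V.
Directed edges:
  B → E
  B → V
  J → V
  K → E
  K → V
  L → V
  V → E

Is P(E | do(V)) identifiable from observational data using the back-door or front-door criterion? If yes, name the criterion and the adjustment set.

desc(V)\{V}={E}; candidates ⊆ {B,J,K,L}.
size 0: {}; under {} V still reaches {B,E,J,K,L} ∋ E.
size 1: {B}, {J}, {K} …(+1); under {B} V still reaches {E,J,K,L} ∋ E.
{B,K}: V⊥E given {B,K} in G with V→· removed — back-door holds.
P(E|do(V)) = Σ_{B,K} P(E|V,B,K)·P(B,K).

P(E|do(V)): backdoor, adjust for {B, K}.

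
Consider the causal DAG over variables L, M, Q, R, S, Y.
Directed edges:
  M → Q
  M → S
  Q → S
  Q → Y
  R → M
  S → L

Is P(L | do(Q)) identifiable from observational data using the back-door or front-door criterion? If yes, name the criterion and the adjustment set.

desc(Q)\{Q}={L,S,Y}; candidates ⊆ {M,R}.
size 0: {}; under {} Q still reaches {L,M,R,S} ∋ L.
{M}: Q⊥L given {M} in G with Q→· removed — back-door holds.
P(L|do(Q)) = Σ_{M} P(L|Q,M)·P(M).

P(L|do(Q)): backdoor, adjust for {M}.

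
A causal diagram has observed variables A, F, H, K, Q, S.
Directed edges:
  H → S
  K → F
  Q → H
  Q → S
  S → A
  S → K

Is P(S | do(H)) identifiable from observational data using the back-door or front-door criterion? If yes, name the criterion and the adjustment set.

P(S|do(H)): backdoor, adjust for {Q}.

desc(H)\{H}={A,F,K,S}; candidates ⊆ {Q}.
size 0: {}; under {} H still reaches {A,F,K,Q,S} ∋ S.
{Q}: H⊥S given {Q} in G with H→· removed — back-door holds.
P(S|do(H)) = Σ_{Q} P(S|H,Q)·P(Q).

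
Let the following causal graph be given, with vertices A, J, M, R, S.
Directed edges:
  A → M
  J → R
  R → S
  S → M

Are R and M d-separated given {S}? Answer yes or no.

Bayes-Ball from R | {S} reaches {J}.
M ∉ reach(R|{S}) ⇒ R ⊥ M | {S}.

Yes — R ⊥ M | {S}.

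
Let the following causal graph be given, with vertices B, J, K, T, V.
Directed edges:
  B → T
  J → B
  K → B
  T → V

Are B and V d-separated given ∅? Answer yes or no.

Bayes-Ball from B | ∅ reaches {J,K,T,V}.
V ∈ reach(B|∅) ⇒ B ⊥̸ V | ∅.

No — B and V are d-connected given ∅.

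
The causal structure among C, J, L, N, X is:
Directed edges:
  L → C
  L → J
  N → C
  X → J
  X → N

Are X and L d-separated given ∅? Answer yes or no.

Bayes-Ball from X | ∅ reaches {C,J,N}.
L ∉ reach(X|∅) ⇒ X ⊥ L | ∅.

Yes — X ⊥ L | ∅.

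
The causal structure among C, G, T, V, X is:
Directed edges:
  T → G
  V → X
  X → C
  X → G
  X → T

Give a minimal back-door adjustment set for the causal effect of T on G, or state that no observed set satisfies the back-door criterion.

T→G: minimal back-door set {X}.

desc(T)\{T}={G}; candidates ⊆ {C,V,X}.
size 0: {}; under {} T still reaches {C,G,V,X} ∋ G.
{X}: T⊥G given {X} in G with T→· removed — back-door holds.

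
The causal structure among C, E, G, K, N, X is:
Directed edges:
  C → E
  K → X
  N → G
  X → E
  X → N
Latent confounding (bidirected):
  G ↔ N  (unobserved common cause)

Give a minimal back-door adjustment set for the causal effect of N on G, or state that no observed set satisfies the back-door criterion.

desc(N)\{N}={G}; candidates ⊆ {C,E,K,X}.
N↔G: latent back-door arc(s) into N.
size 0: {}; under {} N still reaches {E,G,K,X} ∋ G.
size 1: {C}, {E}, {K} …(+1); under {C} N still reaches {E,G,K,X} ∋ G.
size 2: {C,E}, {C,K}, {C,X} …(+3); under {C,E} N still reaches {G,K,X} ∋ G.
N↔G cannot be blocked by any observed set — no back-door set.

N→G: no observed back-door set.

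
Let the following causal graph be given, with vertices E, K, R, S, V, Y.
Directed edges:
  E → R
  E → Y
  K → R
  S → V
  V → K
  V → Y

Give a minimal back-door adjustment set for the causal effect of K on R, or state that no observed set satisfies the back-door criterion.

K→R: minimal back-door set ∅.

desc(K)\{K}={R}; candidates ⊆ {E,S,V,Y}.
∅: K⊥R given ∅ in G with K→· removed — back-door holds.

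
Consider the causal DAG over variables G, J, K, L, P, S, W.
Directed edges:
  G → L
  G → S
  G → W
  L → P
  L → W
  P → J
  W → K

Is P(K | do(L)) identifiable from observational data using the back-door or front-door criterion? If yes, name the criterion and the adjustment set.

desc(L)\{L}={J,K,P,W}; candidates ⊆ {G,S}.
size 0: {}; under {} L still reaches {G,K,S,W} ∋ K.
{G}: L⊥K given {G} in G with L→· removed — back-door holds.
P(K|do(L)) = Σ_{G} P(K|L,G)·P(G).

P(K|do(L)): backdoor, adjust for {G}.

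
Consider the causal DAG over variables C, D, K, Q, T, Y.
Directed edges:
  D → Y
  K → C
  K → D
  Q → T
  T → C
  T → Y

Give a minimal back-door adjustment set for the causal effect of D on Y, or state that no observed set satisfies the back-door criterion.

D→Y: minimal back-door set ∅.

desc(D)\{D}={Y}; candidates ⊆ {C,K,Q,T}.
∅: D⊥Y given ∅ in G with D→· removed — back-door holds.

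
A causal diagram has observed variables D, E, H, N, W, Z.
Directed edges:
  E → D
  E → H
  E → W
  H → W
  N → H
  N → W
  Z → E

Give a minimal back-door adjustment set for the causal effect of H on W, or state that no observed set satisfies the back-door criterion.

H→W: minimal back-door set {E, N}.

desc(H)\{H}={W}; candidates ⊆ {D,E,N,Z}.
size 0: {}; under {} H still reaches {D,E,N,W,Z} ∋ W.
size 1: {D}, {E}, {N} …(+1); under {D} H still reaches {E,N,W,Z} ∋ W.
{E,N}: H⊥W given {E,N} in G with H→· removed — back-door holds.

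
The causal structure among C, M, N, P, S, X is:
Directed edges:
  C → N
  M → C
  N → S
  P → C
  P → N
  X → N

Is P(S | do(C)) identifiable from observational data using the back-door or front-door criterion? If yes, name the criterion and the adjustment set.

desc(C)\{C}={N,S}; candidates ⊆ {M,P,X}.
size 0: {}; under {} C still reaches {M,N,P,S} ∋ S.
{P}: C⊥S given {P} in G with C→· removed — back-door holds.
P(S|do(C)) = Σ_{P} P(S|C,P)·P(P).

P(S|do(C)): backdoor, adjust for {P}.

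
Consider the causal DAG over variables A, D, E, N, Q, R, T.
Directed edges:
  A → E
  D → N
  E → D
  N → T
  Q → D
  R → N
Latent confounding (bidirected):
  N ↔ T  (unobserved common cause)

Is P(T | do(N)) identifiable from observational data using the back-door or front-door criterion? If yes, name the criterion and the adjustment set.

P(T|do(N)): not identifiable (no BD/FD set).

desc(N)\{N}={T}; candidates ⊆ {A,D,E,Q,R}.
N↔T: latent back-door arc(s) into N.
size 0: {}; under {} N still reaches {A,D,E,Q,R,T} ∋ T.
size 1: {A}, {D}, {E} …(+2); under {A} N still reaches {D,E,Q,R,T} ∋ T.
size 2: {A,D}, {A,E}, {A,Q} …(+7); under {A,D} N still reaches {R,T} ∋ T.
N↔T cannot be blocked by any observed set — no back-door set.
No mediator lies on a directed N→…→T path.
Neither criterion identifies P(T|do(N)) in this graph.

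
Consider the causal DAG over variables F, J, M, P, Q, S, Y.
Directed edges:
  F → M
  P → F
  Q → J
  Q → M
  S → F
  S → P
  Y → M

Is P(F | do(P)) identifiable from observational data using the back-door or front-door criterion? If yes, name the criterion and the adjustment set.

P(F|do(P)): backdoor, adjust for {S}.

desc(P)\{P}={F,M}; candidates ⊆ {J,Q,S,Y}.
size 0: {}; under {} P still reaches {F,M,S} ∋ F.
{S}: P⊥F given {S} in G with P→· removed — back-door holds.
P(F|do(P)) = Σ_{S} P(F|P,S)·P(S).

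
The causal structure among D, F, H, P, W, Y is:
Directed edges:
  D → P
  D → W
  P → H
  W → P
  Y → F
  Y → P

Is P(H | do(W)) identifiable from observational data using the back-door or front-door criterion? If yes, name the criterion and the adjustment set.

P(H|do(W)): backdoor, adjust for {D}.

desc(W)\{W}={H,P}; candidates ⊆ {D,F,Y}.
size 0: {}; under {} W still reaches {D,H,P} ∋ H.
{D}: W⊥H given {D} in G with W→· removed — back-door holds.
P(H|do(W)) = Σ_{D} P(H|W,D)·P(D).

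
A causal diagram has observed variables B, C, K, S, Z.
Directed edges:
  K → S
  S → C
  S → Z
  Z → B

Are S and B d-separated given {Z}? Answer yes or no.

Bayes-Ball from S | {Z} reaches {C,K}.
B ∉ reach(S|{Z}) ⇒ S ⊥ B | {Z}.

Yes — S ⊥ B | {Z}.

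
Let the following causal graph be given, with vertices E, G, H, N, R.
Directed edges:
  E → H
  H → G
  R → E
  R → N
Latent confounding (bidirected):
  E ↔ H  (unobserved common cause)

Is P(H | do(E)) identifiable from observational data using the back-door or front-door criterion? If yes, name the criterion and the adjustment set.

P(H|do(E)): not identifiable (no BD/FD set).

desc(E)\{E}={G,H}; candidates ⊆ {N,R}.
E↔H: latent back-door arc(s) into E.
size 0: {}; under {} E still reaches {G,H,N,R} ∋ H.
size 1: {N}, {R}; under {N} E still reaches {G,H,R} ∋ H.
size 2: {N,R}; under {N,R} E still reaches {G,H} ∋ H.
E↔H cannot be blocked by any observed set — no back-door set.
No mediator lies on a directed E→…→H path.
Neither criterion identifies P(H|do(E)) in this graph.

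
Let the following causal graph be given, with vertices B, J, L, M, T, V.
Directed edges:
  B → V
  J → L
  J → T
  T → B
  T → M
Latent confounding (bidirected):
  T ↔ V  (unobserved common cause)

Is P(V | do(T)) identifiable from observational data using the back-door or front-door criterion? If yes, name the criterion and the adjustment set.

P(V|do(T)): frontdoor, adjust for {B}.

desc(T)\{T}={B,M,V}; candidates ⊆ {J,L}.
T↔V: latent back-door arc(s) into T.
size 0: {}; under {} T still reaches {J,L,V} ∋ V.
size 1: {J}, {L}; under {J} T still reaches {V} ∋ V.
size 2: {J,L}; under {J,L} T still reaches {V} ∋ V.
T↔V cannot be blocked by any observed set — no back-door set.
{B}: (i) intercepts every directed T→V path; (ii) no back-door T→{B}; (iii) {T} blocks every back-door {B}→V. Front-door holds.
P(V|do(T)) = Σ_{B} P(B|T) Σ_{T'} P(V|B,T')P(T').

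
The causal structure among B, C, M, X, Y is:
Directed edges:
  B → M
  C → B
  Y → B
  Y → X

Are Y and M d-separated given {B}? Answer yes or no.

Yes — Y ⊥ M | {B}.

Bayes-Ball from Y | {B} reaches {C,X}.
M ∉ reach(Y|{B}) ⇒ Y ⊥ M | {B}.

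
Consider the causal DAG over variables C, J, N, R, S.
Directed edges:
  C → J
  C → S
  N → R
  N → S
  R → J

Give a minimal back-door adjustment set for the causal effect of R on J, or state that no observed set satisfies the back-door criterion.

R→J: minimal back-door set ∅.

desc(R)\{R}={J}; candidates ⊆ {C,N,S}.
∅: R⊥J given ∅ in G with R→· removed — back-door holds.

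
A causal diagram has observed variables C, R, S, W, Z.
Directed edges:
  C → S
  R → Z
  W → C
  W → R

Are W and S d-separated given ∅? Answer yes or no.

No — W and S are d-connected given ∅.

Bayes-Ball from W | ∅ reaches {C,R,S,Z}.
S ∈ reach(W|∅) ⇒ W ⊥̸ S | ∅.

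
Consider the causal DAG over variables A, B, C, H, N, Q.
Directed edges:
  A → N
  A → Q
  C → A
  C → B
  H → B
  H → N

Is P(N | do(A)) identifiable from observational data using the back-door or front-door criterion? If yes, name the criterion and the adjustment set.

desc(A)\{A}={N,Q}; candidates ⊆ {B,C,H}.
∅: A⊥N given ∅ in G with A→· removed — back-door holds.
P(N|do(A)) = P(N|A) — no adjustment needed.

P(N|do(A)): backdoor, adjust for ∅.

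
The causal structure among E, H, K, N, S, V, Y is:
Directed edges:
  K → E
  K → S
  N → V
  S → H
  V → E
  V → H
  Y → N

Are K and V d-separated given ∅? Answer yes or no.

Yes — K ⊥ V | ∅.

Bayes-Ball from K | ∅ reaches {E,H,S}.
V ∉ reach(K|∅) ⇒ K ⊥ V | ∅.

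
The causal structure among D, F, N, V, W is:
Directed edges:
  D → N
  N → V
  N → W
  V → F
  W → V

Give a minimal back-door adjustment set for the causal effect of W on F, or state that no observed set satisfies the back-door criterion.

W→F: minimal back-door set {N}.

desc(W)\{W}={F,V}; candidates ⊆ {D,N}.
size 0: {}; under {} W still reaches {D,F,N,V} ∋ F.
{N}: W⊥F given {N} in G with W→· removed — back-door holds.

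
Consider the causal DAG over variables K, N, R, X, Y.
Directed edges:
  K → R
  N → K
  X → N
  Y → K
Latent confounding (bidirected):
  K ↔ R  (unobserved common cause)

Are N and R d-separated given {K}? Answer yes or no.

No — N and R are d-connected given {K}.

Bayes-Ball from N | {K} reaches {R,X,Y}.
R ∈ reach(N|{K}) ⇒ N ⊥̸ R | {K}.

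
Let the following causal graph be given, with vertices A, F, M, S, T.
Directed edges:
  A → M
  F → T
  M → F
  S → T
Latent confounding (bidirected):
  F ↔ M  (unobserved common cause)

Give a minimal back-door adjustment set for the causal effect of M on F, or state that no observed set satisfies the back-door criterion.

desc(M)\{M}={F,T}; candidates ⊆ {A,S}.
M↔F: latent back-door arc(s) into M.
size 0: {}; under {} M still reaches {A,F,T} ∋ F.
size 1: {A}, {S}; under {A} M still reaches {F,T} ∋ F.
size 2: {A,S}; under {A,S} M still reaches {F,T} ∋ F.
M↔F cannot be blocked by any observed set — no back-door set.

M→F: no observed back-door set.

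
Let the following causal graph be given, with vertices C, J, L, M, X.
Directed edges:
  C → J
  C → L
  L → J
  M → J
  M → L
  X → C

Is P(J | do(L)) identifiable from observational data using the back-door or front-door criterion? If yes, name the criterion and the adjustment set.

desc(L)\{L}={J}; candidates ⊆ {C,M,X}.
size 0: {}; under {} L still reaches {C,J,M,X} ∋ J.
size 1: {C}, {M}, {X}; under {C} L still reaches {J,M} ∋ J.
{C,M}: L⊥J given {C,M} in G with L→· removed — back-door holds.
P(J|do(L)) = Σ_{C,M} P(J|L,C,M)·P(C,M).

P(J|do(L)): backdoor, adjust for {C, M}.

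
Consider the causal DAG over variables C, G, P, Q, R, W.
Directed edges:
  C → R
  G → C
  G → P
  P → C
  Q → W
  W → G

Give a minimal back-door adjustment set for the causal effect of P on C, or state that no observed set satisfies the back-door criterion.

P→C: minimal back-door set {G}.

desc(P)\{P}={C,R}; candidates ⊆ {G,Q,W}.
size 0: {}; under {} P still reaches {C,G,Q,R,W} ∋ C.
{G}: P⊥C given {G} in G with P→· removed — back-door holds.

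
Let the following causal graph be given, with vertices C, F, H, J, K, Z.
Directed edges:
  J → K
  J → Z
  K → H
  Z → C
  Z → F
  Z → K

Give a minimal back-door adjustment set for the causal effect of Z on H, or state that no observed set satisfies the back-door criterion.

desc(Z)\{Z}={C,F,H,K}; candidates ⊆ {J}.
size 0: {}; under {} Z still reaches {H,J,K} ∋ H.
{J}: Z⊥H given {J} in G with Z→· removed — back-door holds.

Z→H: minimal back-door set {J}.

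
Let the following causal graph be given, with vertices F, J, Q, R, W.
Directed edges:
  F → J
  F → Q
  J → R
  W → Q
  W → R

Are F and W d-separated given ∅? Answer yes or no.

Bayes-Ball from F | ∅ reaches {J,Q,R}.
W ∉ reach(F|∅) ⇒ F ⊥ W | ∅.

Yes — F ⊥ W | ∅.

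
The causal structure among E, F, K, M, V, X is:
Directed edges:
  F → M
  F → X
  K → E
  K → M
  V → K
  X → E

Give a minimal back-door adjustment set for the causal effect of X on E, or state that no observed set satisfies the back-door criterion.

desc(X)\{X}={E}; candidates ⊆ {F,K,M,V}.
∅: X⊥E given ∅ in G with X→· removed — back-door holds.

X→E: minimal back-door set ∅.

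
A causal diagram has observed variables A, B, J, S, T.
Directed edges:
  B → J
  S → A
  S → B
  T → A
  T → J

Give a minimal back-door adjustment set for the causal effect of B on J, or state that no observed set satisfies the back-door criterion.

desc(B)\{B}={J}; candidates ⊆ {A,S,T}.
∅: B⊥J given ∅ in G with B→· removed — back-door holds.

B→J: minimal back-door set ∅.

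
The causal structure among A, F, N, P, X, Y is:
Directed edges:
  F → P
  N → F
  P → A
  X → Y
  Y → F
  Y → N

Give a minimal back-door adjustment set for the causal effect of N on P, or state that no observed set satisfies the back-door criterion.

N→P: minimal back-door set {Y}.

desc(N)\{N}={A,F,P}; candidates ⊆ {X,Y}.
size 0: {}; under {} N still reaches {A,F,P,X,Y} ∋ P.
{Y}: N⊥P given {Y} in G with N→· removed — back-door holds.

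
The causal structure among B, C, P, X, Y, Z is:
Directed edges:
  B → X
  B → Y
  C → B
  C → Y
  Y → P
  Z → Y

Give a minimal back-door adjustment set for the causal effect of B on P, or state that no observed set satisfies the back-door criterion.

desc(B)\{B}={P,X,Y}; candidates ⊆ {C,Z}.
size 0: {}; under {} B still reaches {C,P,Y} ∋ P.
{C}: B⊥P given {C} in G with B→· removed — back-door holds.

B→P: minimal back-door set {C}.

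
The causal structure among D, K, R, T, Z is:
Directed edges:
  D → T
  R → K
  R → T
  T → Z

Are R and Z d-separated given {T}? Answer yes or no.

Bayes-Ball from R | {T} reaches {D,K}.
Z ∉ reach(R|{T}) ⇒ R ⊥ Z | {T}.

Yes — R ⊥ Z | {T}.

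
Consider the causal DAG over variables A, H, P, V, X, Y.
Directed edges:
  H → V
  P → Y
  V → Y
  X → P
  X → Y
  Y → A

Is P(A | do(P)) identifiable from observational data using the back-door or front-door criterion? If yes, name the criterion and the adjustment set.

desc(P)\{P}={A,Y}; candidates ⊆ {H,V,X}.
size 0: {}; under {} P still reaches {A,X,Y} ∋ A.
{X}: P⊥A given {X} in G with P→· removed — back-door holds.
P(A|do(P)) = Σ_{X} P(A|P,X)·P(X).

P(A|do(P)): backdoor, adjust for {X}.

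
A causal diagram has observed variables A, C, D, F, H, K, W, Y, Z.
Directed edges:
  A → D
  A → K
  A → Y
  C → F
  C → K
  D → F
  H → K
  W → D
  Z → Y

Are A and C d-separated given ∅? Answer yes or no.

Bayes-Ball from A | ∅ reaches {D,F,K,Y}.
C ∉ reach(A|∅) ⇒ A ⊥ C | ∅.

Yes — A ⊥ C | ∅.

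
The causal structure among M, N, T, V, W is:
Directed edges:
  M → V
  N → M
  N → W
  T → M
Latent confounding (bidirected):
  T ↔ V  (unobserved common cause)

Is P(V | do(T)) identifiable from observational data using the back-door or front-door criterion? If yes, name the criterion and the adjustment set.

desc(T)\{T}={M,V}; candidates ⊆ {N,W}.
T↔V: latent back-door arc(s) into T.
size 0: {}; under {} T still reaches {V} ∋ V.
size 1: {N}, {W}; under {N} T still reaches {V} ∋ V.
size 2: {N,W}; under {N,W} T still reaches {V} ∋ V.
T↔V cannot be blocked by any observed set — no back-door set.
{M}: (i) intercepts every directed T→V path; (ii) no back-door T→{M}; (iii) {T} blocks every back-door {M}→V. Front-door holds.
P(V|do(T)) = Σ_{M} P(M|T) Σ_{T'} P(V|M,T')P(T').

P(V|do(T)): frontdoor, adjust for {M}.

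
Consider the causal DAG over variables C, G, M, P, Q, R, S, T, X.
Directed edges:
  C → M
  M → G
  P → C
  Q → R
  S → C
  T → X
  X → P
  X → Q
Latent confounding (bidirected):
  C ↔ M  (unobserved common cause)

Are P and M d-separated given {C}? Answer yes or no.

Bayes-Ball from P | {C} reaches {G,M,Q,R,S,T,X}.
M ∈ reach(P|{C}) ⇒ P ⊥̸ M | {C}.

No — P and M are d-connected given {C}.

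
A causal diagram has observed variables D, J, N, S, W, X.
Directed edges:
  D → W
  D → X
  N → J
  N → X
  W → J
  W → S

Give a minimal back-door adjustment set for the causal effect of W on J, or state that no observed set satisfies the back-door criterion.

desc(W)\{W}={J,S}; candidates ⊆ {D,N,X}.
∅: W⊥J given ∅ in G with W→· removed — back-door holds.

W→J: minimal back-door set ∅.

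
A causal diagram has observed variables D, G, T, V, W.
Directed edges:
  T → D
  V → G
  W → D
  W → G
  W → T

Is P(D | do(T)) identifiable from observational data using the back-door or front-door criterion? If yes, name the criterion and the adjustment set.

desc(T)\{T}={D}; candidates ⊆ {G,V,W}.
size 0: {}; under {} T still reaches {D,G,W} ∋ D.
{W}: T⊥D given {W} in G with T→· removed — back-door holds.
P(D|do(T)) = Σ_{W} P(D|T,W)·P(W).

P(D|do(T)): backdoor, adjust for {W}.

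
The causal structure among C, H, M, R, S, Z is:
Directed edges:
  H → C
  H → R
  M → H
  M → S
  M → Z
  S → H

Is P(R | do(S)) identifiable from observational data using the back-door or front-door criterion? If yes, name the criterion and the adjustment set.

desc(S)\{S}={C,H,R}; candidates ⊆ {M,Z}.
size 0: {}; under {} S still reaches {C,H,M,R,Z} ∋ R.
{M}: S⊥R given {M} in G with S→· removed — back-door holds.
P(R|do(S)) = Σ_{M} P(R|S,M)·P(M).

P(R|do(S)): backdoor, adjust for {M}.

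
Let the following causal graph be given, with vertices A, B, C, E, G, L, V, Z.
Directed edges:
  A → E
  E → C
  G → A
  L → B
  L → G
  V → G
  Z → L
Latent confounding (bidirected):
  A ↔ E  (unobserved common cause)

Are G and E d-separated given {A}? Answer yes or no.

No — G and E are d-connected given {A}.

Bayes-Ball from G | {A} reaches {B,C,E,L,V,Z}.
E ∈ reach(G|{A}) ⇒ G ⊥̸ E | {A}.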